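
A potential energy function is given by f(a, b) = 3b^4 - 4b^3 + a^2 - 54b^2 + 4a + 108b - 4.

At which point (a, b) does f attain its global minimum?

f(a,b) separates as P(a) + Q(b) − 4, so its minimum is min P + min Q − 4.
P'(a) = 2a + 4 vanishes at a ∈ {-2}; Q'(b) = 12(b - 3)(b - 1)(b + 3) vanishes at b ∈ {-3, 1, 3}.
Local minima of P (where P''>0): P(-2)=-4. Local minima of Q: Q(-3)=-459, Q(3)=-27.
So the global minimum of f is P(-2) + Q(-3) − 4 = -4 − 459 − 4 = -467, attained at (-2, -3).

(-2, -3)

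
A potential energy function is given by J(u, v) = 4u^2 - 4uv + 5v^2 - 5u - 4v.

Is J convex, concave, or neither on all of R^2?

convex

J is quadratic, so its Hessian is the constant matrix H = [[8, -4], [-4, 10]].
det(H) = 64, tr(H) = 18.
det(H) > 0 and tr(H) > 0, so H is positive definite everywhere: convex.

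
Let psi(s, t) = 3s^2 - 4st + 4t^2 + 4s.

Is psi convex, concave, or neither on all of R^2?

convex

psi is quadratic, so its Hessian is the constant matrix H = [[6, -4], [-4, 8]].
det(H) = 32, tr(H) = 14.
det(H) > 0 and tr(H) > 0, so H is positive definite everywhere: convex.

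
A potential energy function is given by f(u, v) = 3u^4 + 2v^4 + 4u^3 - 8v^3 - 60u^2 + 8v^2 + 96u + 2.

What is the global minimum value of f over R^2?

-830

f(u,v) separates as P(u) + Q(v) + 2, so its minimum is min P + min Q + 2.
P'(u) = 12(u - 2)(u - 1)(u + 4) vanishes at u ∈ {-4, 1, 2}; Q'(v) = 8v(v - 2)(v - 1) vanishes at v ∈ {0, 1, 2}.
Local minima of P (where P''>0): P(-4)=-832, P(2)=32. Local minima of Q: Q(0)=0, Q(2)=0.
So the global minimum of f is P(-4) + Q(0) + 2 = -832 + 0 + 2 = -830, attained at (-4, 0).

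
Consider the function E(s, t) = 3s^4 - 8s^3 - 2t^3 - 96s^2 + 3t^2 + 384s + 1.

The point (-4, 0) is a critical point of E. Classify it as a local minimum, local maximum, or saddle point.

The mixed partial ∂²E/∂s∂t is 0, so the Hessian at any point is diag(E_ss, E_tt) = diag(12(3s^2 - 4s - 16), 6(-2t + 1)).
At (-4, 0): H = diag(576, 6).
Both eigenvalues are positive, so H is positive definite: a local minimum.

local minimum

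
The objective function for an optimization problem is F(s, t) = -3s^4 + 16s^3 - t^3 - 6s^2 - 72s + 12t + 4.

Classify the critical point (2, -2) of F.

local minimum

The mixed partial ∂²F/∂s∂t is 0, so the Hessian at any point is diag(F_ss, F_tt) = diag(12(-3s^2 + 8s - 1), -6t).
At (2, -2): H = diag(36, 12).
Both eigenvalues are positive, so H is positive definite: a local minimum.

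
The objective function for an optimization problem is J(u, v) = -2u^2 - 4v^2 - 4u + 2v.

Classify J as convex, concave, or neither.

J is quadratic, so its Hessian is the constant matrix H = [[-4, 0], [0, -8]].
det(H) = 32, tr(H) = -12.
det(H) > 0 and tr(H) < 0, so H is negative definite everywhere: concave.

concave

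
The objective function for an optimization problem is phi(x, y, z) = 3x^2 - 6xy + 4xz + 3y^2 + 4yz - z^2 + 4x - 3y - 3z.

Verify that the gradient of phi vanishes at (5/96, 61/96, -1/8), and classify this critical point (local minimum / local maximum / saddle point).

saddle point

∇phi = (6x - 6y + 4z + 4, -6x + 6y + 4z - 3, 4x + 4y - 2z - 3); substituting (5/96, 61/96, -1/8) gives ∇phi = (0, 0, 0), so (5/96, 61/96, -1/8) is indeed a critical point.
The Hessian is constant: H = [[6, -6, 4], [-6, 6, 4], [4, 4, -2]].
Leading principal minors: Δ₁ = 6, Δ₂ = 0, Δ₃ = -384.
The minors fit neither the all-positive nor the alternating-sign pattern, so H is indefinite: a saddle point.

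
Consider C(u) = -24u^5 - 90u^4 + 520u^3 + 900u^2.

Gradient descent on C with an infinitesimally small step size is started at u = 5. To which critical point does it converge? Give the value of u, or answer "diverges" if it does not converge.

diverges

C'(u) = -120u(u - 3)(u + 1)(u + 5), so C'(5) = -72000.
Gradient descent moves in the -C' direction, i.e. u is increasing.
There is no critical point above u=5, and C' keeps the same sign, so the iterate runs off to +∞.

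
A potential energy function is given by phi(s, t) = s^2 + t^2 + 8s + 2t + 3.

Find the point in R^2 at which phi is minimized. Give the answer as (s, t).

phi(s,t) separates as P(s) + Q(t) + 3, so its minimum is min P + min Q + 3.
P'(s) = 2s + 8 vanishes at s ∈ {-4}; Q'(t) = 2(t + 1) vanishes at t ∈ {-1}.
Local minima of P (where P''>0): P(-4)=-16. Local minima of Q: Q(-1)=-1.
So the global minimum of phi is P(-4) + Q(-1) + 3 = -16 − 1 + 3 = -14, attained at (-4, -1).

(-4, -1)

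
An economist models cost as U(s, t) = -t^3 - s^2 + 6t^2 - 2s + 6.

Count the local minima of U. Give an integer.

U separates as a function of s plus a function of t, so ∇U=0 decouples.
∂U/∂s = -2(s + 1) = 0 at s ∈ {-1}; ∂U/∂t = -3t(t - 4) = 0 at t ∈ {0, 4}.
The Hessian is diagonal: diag(U_ss, U_tt). Second derivatives: U_ss(-1)=-2; U_tt(0)=12, U_tt(4)=-12.
Local minima occur where both diagonal entries positive: none. Count: 0.

0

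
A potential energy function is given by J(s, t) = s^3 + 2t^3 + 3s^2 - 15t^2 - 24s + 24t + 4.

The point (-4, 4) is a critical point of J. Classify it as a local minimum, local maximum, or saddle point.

The mixed partial ∂²J/∂s∂t is 0, so the Hessian at any point is diag(J_ss, J_tt) = diag(6(s + 1), 6(2t - 5)).
At (-4, 4): H = diag(-18, 18).
The eigenvalues have opposite signs, so H is indefinite: a saddle point.

saddle point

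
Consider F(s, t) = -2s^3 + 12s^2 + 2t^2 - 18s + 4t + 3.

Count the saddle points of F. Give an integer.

F separates as a function of s plus a function of t, so ∇F=0 decouples.
∂F/∂s = -6(s - 3)(s - 1) = 0 at s ∈ {1, 3}; ∂F/∂t = 4(t + 1) = 0 at t ∈ {-1}.
The Hessian is diagonal: diag(F_ss, F_tt). Second derivatives: F_ss(1)=12, F_ss(3)=-12; F_tt(-1)=4.
Saddle points occur where the two diagonal entries have opposite signs: (3, -1). Count: 1.

1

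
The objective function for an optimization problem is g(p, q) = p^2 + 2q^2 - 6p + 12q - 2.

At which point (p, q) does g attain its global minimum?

(3, -3)

g(p,q) separates as A(p) + B(q) − 2, so its minimum is min A + min B − 2.
A'(p) = 2p - 6 vanishes at p ∈ {3}; B'(q) = 4q + 12 vanishes at q ∈ {-3}.
Local minima of A (where A''>0): A(3)=-9. Local minima of B: B(-3)=-18.
So the global minimum of g is A(3) + B(-3) − 2 = -9 − 18 − 2 = -29, attained at (3, -3).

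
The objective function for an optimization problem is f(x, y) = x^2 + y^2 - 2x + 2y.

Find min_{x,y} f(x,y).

-2

f(x,y) separates as P(x) + Q(y), so its minimum is min P + min Q.
P'(x) = 2x - 2 vanishes at x ∈ {1}; Q'(y) = 2y + 2 vanishes at y ∈ {-1}.
Local minima of P (where P''>0): P(1)=-1. Local minima of Q: Q(-1)=-1.
So the global minimum of f is P(1) + Q(-1) = -1 − 1 = -2, attained at (1, -1).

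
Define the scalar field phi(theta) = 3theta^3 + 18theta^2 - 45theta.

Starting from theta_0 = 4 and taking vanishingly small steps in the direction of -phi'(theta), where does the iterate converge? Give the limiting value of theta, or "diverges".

1

phi'(theta) = 9(theta - 1)(theta + 5), so phi'(4) = 243.
Gradient descent moves in the -phi' direction, i.e. theta is decreasing.
The nearest critical point in that direction is theta = 1, where phi'' = 54 > 0 (a local minimum). The iterate converges there.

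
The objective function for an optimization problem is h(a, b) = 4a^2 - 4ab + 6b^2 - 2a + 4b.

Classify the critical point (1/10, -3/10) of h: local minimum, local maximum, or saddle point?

The Hessian of h is constant: H = [[8, -4], [-4, 12]].
det(H) = 8·12 − (-4)² = 80.
det(H) > 0 and tr(H) = 20 > 0, so H is positive definite and the point is a local minimum.

local minimum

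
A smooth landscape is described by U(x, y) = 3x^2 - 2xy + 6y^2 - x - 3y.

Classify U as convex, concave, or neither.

convex

U is quadratic, so its Hessian is the constant matrix H = [[6, -2], [-2, 12]].
det(H) = 68, tr(H) = 18.
det(H) > 0 and tr(H) > 0, so H is positive definite everywhere: convex.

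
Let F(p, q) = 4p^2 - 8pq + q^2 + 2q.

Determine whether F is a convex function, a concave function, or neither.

F is quadratic, so its Hessian is the constant matrix H = [[8, -8], [-8, 2]].
det(H) = -48, tr(H) = 10.
det(H) < 0, so H is indefinite: neither convex nor concave.

neither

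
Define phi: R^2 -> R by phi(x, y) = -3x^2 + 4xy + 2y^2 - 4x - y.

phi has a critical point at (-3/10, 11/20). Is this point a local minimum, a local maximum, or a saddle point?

saddle point

The Hessian of phi is constant: H = [[-6, 4], [4, 4]].
det(H) = (-6)·4 − 4² = -40.
Since det(H) < 0, H is indefinite and the critical point is a saddle point.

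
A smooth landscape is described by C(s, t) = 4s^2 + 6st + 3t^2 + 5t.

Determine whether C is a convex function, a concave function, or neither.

convex

C is quadratic, so its Hessian is the constant matrix H = [[8, 6], [6, 6]].
det(H) = 12, tr(H) = 14.
det(H) > 0 and tr(H) > 0, so H is positive definite everywhere: convex.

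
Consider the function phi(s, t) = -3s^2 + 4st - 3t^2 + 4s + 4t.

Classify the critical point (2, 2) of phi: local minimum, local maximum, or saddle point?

local maximum

The Hessian of phi is constant: H = [[-6, 4], [4, -6]].
det(H) = (-6)·(-6) − 4² = 20.
det(H) > 0 and tr(H) = -12 < 0, so H is negative definite and the point is a local maximum.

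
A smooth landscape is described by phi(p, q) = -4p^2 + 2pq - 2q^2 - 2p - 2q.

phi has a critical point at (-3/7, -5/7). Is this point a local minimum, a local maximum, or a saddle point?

local maximum

The Hessian of phi is constant: H = [[-8, 2], [2, -4]].
det(H) = (-8)·(-4) − 2² = 28.
det(H) > 0 and tr(H) = -12 < 0, so H is negative definite and the point is a local maximum.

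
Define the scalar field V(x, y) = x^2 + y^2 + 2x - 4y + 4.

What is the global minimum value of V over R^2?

-1

V(x,y) separates as P(x) + Q(y) + 4, so its minimum is min P + min Q + 4.
P'(x) = 2x + 2 vanishes at x ∈ {-1}; Q'(y) = 2y - 4 vanishes at y ∈ {2}.
Local minima of P (where P''>0): P(-1)=-1. Local minima of Q: Q(2)=-4.
So the global minimum of V is P(-1) + Q(2) + 4 = -1 − 4 + 4 = -1, attained at (-1, 2).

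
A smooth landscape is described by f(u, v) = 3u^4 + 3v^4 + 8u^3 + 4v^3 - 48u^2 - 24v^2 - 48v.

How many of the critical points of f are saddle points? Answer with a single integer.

4

f separates as a function of u plus a function of v, so ∇f=0 decouples.
∂f/∂u = 12u(u - 2)(u + 4) = 0 at u ∈ {-4, 0, 2}; ∂f/∂v = 12(v - 2)(v + 1)(v + 2) = 0 at v ∈ {-2, -1, 2}.
The Hessian is diagonal: diag(f_uu, f_vv). Second derivatives: f_uu(-4)=288, f_uu(0)=-96, f_uu(2)=144; f_vv(-2)=48, f_vv(-1)=-36, f_vv(2)=144.
Saddle points occur where the two diagonal entries have opposite signs: (-4, -1), (0, -2), (0, 2), (2, -1). Count: 4.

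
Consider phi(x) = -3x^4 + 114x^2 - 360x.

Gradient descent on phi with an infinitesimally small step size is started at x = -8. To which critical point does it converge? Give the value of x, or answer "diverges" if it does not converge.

phi'(x) = -12(x - 3)(x - 2)(x + 5), so phi'(-8) = 3960.
Gradient descent moves in the -phi' direction, i.e. x is decreasing.
There is no critical point below x=-8, and phi' keeps the same sign, so the iterate runs off to −∞.

diverges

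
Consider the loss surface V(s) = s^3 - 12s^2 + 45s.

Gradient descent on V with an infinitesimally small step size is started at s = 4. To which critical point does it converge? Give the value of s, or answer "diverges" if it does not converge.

V'(s) = 3(s - 5)(s - 3), so V'(4) = -3.
Gradient descent moves in the -V' direction, i.e. s is increasing.
The nearest critical point in that direction is s = 5, where V'' = 6 > 0 (a local minimum). The iterate converges there.

5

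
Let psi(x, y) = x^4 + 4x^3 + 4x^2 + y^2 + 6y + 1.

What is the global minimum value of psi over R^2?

psi(x,y) separates as P(x) + Q(y) + 1, so its minimum is min P + min Q + 1.
P'(x) = 4x(x + 1)(x + 2) vanishes at x ∈ {-2, -1, 0}; Q'(y) = 2y + 6 vanishes at y ∈ {-3}.
Local minima of P (where P''>0): P(-2)=0, P(0)=0. Local minima of Q: Q(-3)=-9.
So the global minimum of psi is P(-2) + Q(-3) + 1 = 0 − 9 + 1 = -8, attained at (-2, -3).

-8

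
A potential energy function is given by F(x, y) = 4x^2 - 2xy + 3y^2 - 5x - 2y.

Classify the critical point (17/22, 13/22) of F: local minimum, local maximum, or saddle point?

local minimum

The Hessian of F is constant: H = [[8, -2], [-2, 6]].
det(H) = 8·6 − (-2)² = 44.
det(H) > 0 and tr(H) = 14 > 0, so H is positive definite and the point is a local minimum.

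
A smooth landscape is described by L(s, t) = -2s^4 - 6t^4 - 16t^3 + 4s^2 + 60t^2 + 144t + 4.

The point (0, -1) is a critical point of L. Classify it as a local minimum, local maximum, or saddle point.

local minimum

The mixed partial ∂²L/∂s∂t is 0, so the Hessian at any point is diag(L_ss, L_tt) = diag(8(-3s^2 + 1), 24(-3t^2 - 4t + 5)).
At (0, -1): H = diag(8, 144).
Both eigenvalues are positive, so H is positive definite: a local minimum.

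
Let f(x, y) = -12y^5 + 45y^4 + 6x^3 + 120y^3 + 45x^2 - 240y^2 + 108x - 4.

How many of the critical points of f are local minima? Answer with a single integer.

f separates as a function of x plus a function of y, so ∇f=0 decouples.
∂f/∂x = 18(x + 2)(x + 3) = 0 at x ∈ {-3, -2}; ∂f/∂y = -60y(y - 4)(y - 1)(y + 2) = 0 at y ∈ {-2, 0, 1, 4}.
The Hessian is diagonal: diag(f_xx, f_yy). Second derivatives: f_xx(-3)=-18, f_xx(-2)=18; f_yy(-2)=2160, f_yy(0)=-480, f_yy(1)=540, f_yy(4)=-4320.
Local minima occur where both diagonal entries positive: (-2, -2), (-2, 1). Count: 2.

2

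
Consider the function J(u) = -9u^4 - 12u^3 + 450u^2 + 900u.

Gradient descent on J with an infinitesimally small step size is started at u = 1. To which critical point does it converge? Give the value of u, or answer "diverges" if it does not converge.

-1

J'(u) = -36(u - 5)(u + 1)(u + 5), so J'(1) = 1728.
Gradient descent moves in the -J' direction, i.e. u is decreasing.
The nearest critical point in that direction is u = -1, where J'' = 864 > 0 (a local minimum). The iterate converges there.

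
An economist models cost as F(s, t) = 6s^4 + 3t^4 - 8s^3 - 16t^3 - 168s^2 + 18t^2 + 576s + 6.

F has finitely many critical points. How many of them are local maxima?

F separates as a function of s plus a function of t, so ∇F=0 decouples.
∂F/∂s = 24(s - 3)(s - 2)(s + 4) = 0 at s ∈ {-4, 2, 3}; ∂F/∂t = 12t(t - 3)(t - 1) = 0 at t ∈ {0, 1, 3}.
The Hessian is diagonal: diag(F_ss, F_tt). Second derivatives: F_ss(-4)=1008, F_ss(2)=-144, F_ss(3)=168; F_tt(0)=36, F_tt(1)=-24, F_tt(3)=72.
Local maxima occur where both diagonal entries negative: (2, 1). Count: 1.

1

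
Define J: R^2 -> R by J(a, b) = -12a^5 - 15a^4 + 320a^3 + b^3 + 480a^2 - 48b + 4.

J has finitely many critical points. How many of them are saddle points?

J separates as a function of a plus a function of b, so ∇J=0 decouples.
∂J/∂a = -60a(a - 4)(a + 1)(a + 4) = 0 at a ∈ {-4, -1, 0, 4}; ∂J/∂b = 3(b - 4)(b + 4) = 0 at b ∈ {-4, 4}.
The Hessian is diagonal: diag(J_aa, J_bb). Second derivatives: J_aa(-4)=5760, J_aa(-1)=-900, J_aa(0)=960, J_aa(4)=-9600; J_bb(-4)=-24, J_bb(4)=24.
Saddle points occur where the two diagonal entries have opposite signs: (-4, -4), (-1, 4), (0, -4), (4, 4). Count: 4.

4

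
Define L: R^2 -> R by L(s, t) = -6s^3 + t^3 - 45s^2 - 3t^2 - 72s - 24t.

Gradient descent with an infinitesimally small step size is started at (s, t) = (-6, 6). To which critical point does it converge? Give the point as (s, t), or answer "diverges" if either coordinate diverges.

L is separable, so gradient descent decouples: s follows -∂L/∂s, t follows -∂L/∂t.
∂L/∂s = -18(s + 1)(s + 4); at s=-6 this is -180, so s increases.
∂L/∂t = 3(t - 4)(t + 2); at t=6 this is 48, so t decreases.
s converges to its nearest critical value -4 (a local min of the s-part); t converges to 4. The iterate converges to (-4, 4).

(-4, 4)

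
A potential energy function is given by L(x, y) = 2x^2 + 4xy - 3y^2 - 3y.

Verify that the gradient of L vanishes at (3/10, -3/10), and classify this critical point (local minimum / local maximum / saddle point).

saddle point

∇L = (4x + 4y, 4x - 6y - 3); substituting (3/10, -3/10) gives ∇L = (0, 0), so (3/10, -3/10) is indeed a critical point.
The Hessian of L is constant: H = [[4, 4], [4, -6]].
det(H) = 4·(-6) − 4² = -40.
Since det(H) < 0, H is indefinite and the critical point is a saddle point.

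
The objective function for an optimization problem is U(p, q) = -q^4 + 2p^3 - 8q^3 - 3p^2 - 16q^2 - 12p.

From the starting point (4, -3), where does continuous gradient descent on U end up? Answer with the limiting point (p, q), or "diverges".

(2, -2)

U is separable, so gradient descent decouples: p follows -∂U/∂p, q follows -∂U/∂q.
∂U/∂p = 6(p - 2)(p + 1); at p=4 this is 60, so p decreases.
∂U/∂q = -4q(q + 2)(q + 4); at q=-3 this is -12, so q increases.
p converges to its nearest critical value 2 (a local min of the p-part); q converges to -2. The iterate converges to (2, -2).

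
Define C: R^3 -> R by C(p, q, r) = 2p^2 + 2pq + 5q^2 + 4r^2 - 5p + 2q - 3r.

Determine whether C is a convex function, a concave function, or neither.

C is quadratic, so its Hessian is the constant matrix H = [[4, 2, 0], [2, 10, 0], [0, 0, 8]].
Leading principal minors: 4, 36, 288.
All positive ⇒ H ≻ 0 ⇒ convex.

convex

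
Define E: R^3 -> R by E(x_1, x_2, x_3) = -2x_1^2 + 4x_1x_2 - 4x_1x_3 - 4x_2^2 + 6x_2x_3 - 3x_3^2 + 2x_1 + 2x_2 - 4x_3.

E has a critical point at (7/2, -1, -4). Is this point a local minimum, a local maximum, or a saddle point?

local maximum

The Hessian is constant: H = [[-4, 4, -4], [4, -8, 6], [-4, 6, -6]].
Leading principal minors: Δ₁ = -4, Δ₂ = 16, Δ₃ = -16.
The minors alternate sign starting negative (−, +, −), so H is negative definite: a local maximum.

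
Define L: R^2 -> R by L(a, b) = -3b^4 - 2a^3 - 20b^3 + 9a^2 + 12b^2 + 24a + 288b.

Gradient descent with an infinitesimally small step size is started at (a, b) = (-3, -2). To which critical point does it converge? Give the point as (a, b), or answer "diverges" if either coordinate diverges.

(-1, -3)

L is separable, so gradient descent decouples: a follows -∂L/∂a, b follows -∂L/∂b.
∂L/∂a = -6(a - 4)(a + 1); at a=-3 this is -84, so a increases.
∂L/∂b = -12(b - 2)(b + 3)(b + 4); at b=-2 this is 96, so b decreases.
a converges to its nearest critical value -1 (a local min of the a-part); b converges to -3. The iterate converges to (-1, -3).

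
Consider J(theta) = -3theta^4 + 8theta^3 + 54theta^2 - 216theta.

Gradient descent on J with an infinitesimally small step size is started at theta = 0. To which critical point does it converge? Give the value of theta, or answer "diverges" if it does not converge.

J'(theta) = -12(theta - 3)(theta - 2)(theta + 3), so J'(0) = -216.
Gradient descent moves in the -J' direction, i.e. theta is increasing.
The nearest critical point in that direction is theta = 2, where J'' = 60 > 0 (a local minimum). The iterate converges there.

2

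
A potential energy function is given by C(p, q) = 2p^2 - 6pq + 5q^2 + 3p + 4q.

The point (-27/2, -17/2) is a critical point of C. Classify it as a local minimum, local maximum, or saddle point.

The Hessian of C is constant: H = [[4, -6], [-6, 10]].
det(H) = 4·10 − (-6)² = 4.
det(H) > 0 and tr(H) = 14 > 0, so H is positive definite and the point is a local minimum.

local minimum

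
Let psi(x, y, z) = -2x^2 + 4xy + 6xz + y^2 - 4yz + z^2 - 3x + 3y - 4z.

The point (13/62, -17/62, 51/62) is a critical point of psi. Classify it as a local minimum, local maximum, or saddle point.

saddle point

The Hessian is constant: H = [[-4, 4, 6], [4, 2, -4], [6, -4, 2]].
Leading principal minors: Δ₁ = -4, Δ₂ = -24, Δ₃ = -248.
The minors fit neither the all-positive nor the alternating-sign pattern, so H is indefinite: a saddle point.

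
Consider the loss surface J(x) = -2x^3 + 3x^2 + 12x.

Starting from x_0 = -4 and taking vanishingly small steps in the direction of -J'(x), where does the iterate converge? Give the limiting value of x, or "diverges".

-1

J'(x) = -6(x - 2)(x + 1), so J'(-4) = -108.
Gradient descent moves in the -J' direction, i.e. x is increasing.
The nearest critical point in that direction is x = -1, where J'' = 18 > 0 (a local minimum). The iterate converges there.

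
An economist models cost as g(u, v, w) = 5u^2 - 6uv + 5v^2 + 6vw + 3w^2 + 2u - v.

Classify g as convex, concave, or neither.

g is quadratic, so its Hessian is the constant matrix H = [[10, -6, 0], [-6, 10, 6], [0, 6, 6]].
Leading principal minors: 10, 64, 24.
All positive ⇒ H ≻ 0 ⇒ convex.

convex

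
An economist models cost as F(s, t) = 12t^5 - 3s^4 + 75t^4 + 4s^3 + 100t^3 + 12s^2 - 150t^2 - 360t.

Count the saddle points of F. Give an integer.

F separates as a function of s plus a function of t, so ∇F=0 decouples.
∂F/∂s = -12s(s - 2)(s + 1) = 0 at s ∈ {-1, 0, 2}; ∂F/∂t = 60(t - 1)(t + 1)(t + 2)(t + 3) = 0 at t ∈ {-3, -2, -1, 1}.
The Hessian is diagonal: diag(F_ss, F_tt). Second derivatives: F_ss(-1)=-36, F_ss(0)=24, F_ss(2)=-72; F_tt(-3)=-480, F_tt(-2)=180, F_tt(-1)=-240, F_tt(1)=1440.
Saddle points occur where the two diagonal entries have opposite signs: (-1, -2), (-1, 1), (0, -3), (0, -1), (2, -2), (2, 1). Count: 6.

6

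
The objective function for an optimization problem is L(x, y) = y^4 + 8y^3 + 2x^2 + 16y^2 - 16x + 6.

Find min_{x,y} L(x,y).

L(x,y) separates as P(x) + Q(y) + 6, so its minimum is min P + min Q + 6.
P'(x) = 4x - 16 vanishes at x ∈ {4}; Q'(y) = 4y(y + 2)(y + 4) vanishes at y ∈ {-4, -2, 0}.
Local minima of P (where P''>0): P(4)=-32. Local minima of Q: Q(-4)=0, Q(0)=0.
So the global minimum of L is P(4) + Q(-4) + 6 = -32 + 0 + 6 = -26, attained at (4, -4).

-26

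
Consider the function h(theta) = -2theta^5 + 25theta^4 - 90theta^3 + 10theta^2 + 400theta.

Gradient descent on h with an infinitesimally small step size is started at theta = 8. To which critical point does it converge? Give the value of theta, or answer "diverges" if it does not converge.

diverges

h'(theta) = -10(theta - 5)(theta - 4)(theta - 2)(theta + 1), so h'(8) = -6480.
Gradient descent moves in the -h' direction, i.e. theta is increasing.
There is no critical point above theta=8, and h' keeps the same sign, so the iterate runs off to +∞.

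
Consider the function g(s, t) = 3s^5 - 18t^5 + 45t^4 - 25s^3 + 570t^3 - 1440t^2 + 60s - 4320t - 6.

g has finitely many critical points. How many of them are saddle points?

8

g separates as a function of s plus a function of t, so ∇g=0 decouples.
∂g/∂s = 15(s - 2)(s - 1)(s + 1)(s + 2) = 0 at s ∈ {-2, -1, 1, 2}; ∂g/∂t = -90(t - 4)(t - 3)(t + 1)(t + 4) = 0 at t ∈ {-4, -1, 3, 4}.
The Hessian is diagonal: diag(g_ss, g_tt). Second derivatives: g_ss(-2)=-180, g_ss(-1)=90, g_ss(1)=-90, g_ss(2)=180; g_tt(-4)=15120, g_tt(-1)=-5400, g_tt(3)=2520, g_tt(4)=-3600.
Saddle points occur where the two diagonal entries have opposite signs: (-2, -4), (-2, 3), (-1, -1), (-1, 4), (1, -4), (1, 3), (2, -1), (2, 4). Count: 8.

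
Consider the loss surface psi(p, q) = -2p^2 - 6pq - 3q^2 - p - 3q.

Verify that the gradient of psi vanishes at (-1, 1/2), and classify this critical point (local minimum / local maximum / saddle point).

∇psi = (-4p - 6q - 1, -6p - 6q - 3); substituting (-1, 1/2) gives ∇psi = (0, 0), so (-1, 1/2) is indeed a critical point.
The Hessian of psi is constant: H = [[-4, -6], [-6, -6]].
det(H) = (-4)·(-6) − (-6)² = -12.
Since det(H) < 0, H is indefinite and the critical point is a saddle point.

saddle point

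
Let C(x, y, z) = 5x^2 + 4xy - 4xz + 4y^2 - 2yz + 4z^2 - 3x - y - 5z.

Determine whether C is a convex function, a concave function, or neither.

C is quadratic, so its Hessian is the constant matrix H = [[10, 4, -4], [4, 8, -2], [-4, -2, 8]].
Leading principal minors: 10, 64, 408.
All positive ⇒ H ≻ 0 ⇒ convex.

convex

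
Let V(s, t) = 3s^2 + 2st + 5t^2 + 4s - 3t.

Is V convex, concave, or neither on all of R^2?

V is quadratic, so its Hessian is the constant matrix H = [[6, 2], [2, 10]].
det(H) = 56, tr(H) = 16.
det(H) > 0 and tr(H) > 0, so H is positive definite everywhere: convex.

convex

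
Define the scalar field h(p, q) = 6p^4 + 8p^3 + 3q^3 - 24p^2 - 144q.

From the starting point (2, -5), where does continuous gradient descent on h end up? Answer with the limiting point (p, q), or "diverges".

diverges

h is separable, so gradient descent decouples: p follows -∂h/∂p, q follows -∂h/∂q.
∂h/∂p = 24p(p - 1)(p + 2); at p=2 this is 192, so p decreases.
∂h/∂q = 9(q - 4)(q + 4); at q=-5 this is 81, so q decreases.
The q-coordinate has no critical point in that direction and runs off to infinity.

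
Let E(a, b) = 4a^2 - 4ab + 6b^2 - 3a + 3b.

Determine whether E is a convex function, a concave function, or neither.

E is quadratic, so its Hessian is the constant matrix H = [[8, -4], [-4, 12]].
det(H) = 80, tr(H) = 20.
det(H) > 0 and tr(H) > 0, so H is positive definite everywhere: convex.

convex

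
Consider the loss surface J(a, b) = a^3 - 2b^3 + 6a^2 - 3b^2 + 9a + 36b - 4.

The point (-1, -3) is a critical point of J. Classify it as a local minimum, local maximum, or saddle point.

local minimum

The mixed partial ∂²J/∂a∂b is 0, so the Hessian at any point is diag(J_aa, J_bb) = diag(6(a + 2), -6(2b + 1)).
At (-1, -3): H = diag(6, 30).
Both eigenvalues are positive, so H is positive definite: a local minimum.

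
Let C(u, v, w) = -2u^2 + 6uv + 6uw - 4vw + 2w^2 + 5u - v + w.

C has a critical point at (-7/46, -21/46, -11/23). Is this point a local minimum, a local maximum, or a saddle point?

saddle point

The Hessian is constant: H = [[-4, 6, 6], [6, 0, -4], [6, -4, 4]].
Leading principal minors: Δ₁ = -4, Δ₂ = -36, Δ₃ = -368.
The minors fit neither the all-positive nor the alternating-sign pattern, so H is indefinite: a saddle point.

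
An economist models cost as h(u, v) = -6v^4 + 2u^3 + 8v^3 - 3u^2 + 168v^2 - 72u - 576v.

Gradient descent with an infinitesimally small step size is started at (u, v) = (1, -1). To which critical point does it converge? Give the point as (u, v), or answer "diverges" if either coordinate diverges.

h is separable, so gradient descent decouples: u follows -∂h/∂u, v follows -∂h/∂v.
∂h/∂u = 6(u - 4)(u + 3); at u=1 this is -72, so u increases.
∂h/∂v = -24(v - 3)(v - 2)(v + 4); at v=-1 this is -864, so v increases.
u converges to its nearest critical value 4 (a local min of the u-part); v converges to 2. The iterate converges to (4, 2).

(4, 2)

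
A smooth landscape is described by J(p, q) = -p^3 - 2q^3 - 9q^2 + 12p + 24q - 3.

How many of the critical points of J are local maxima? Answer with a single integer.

1

J separates as a function of p plus a function of q, so ∇J=0 decouples.
∂J/∂p = -3(p - 2)(p + 2) = 0 at p ∈ {-2, 2}; ∂J/∂q = -6(q - 1)(q + 4) = 0 at q ∈ {-4, 1}.
The Hessian is diagonal: diag(J_pp, J_qq). Second derivatives: J_pp(-2)=12, J_pp(2)=-12; J_qq(-4)=30, J_qq(1)=-30.
Local maxima occur where both diagonal entries negative: (2, 1). Count: 1.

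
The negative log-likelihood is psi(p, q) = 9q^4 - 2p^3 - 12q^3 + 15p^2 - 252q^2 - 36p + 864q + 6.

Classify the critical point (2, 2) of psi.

saddle point

The mixed partial ∂²psi/∂p∂q is 0, so the Hessian at any point is diag(psi_pp, psi_qq) = diag(6(-2p + 5), 36(3q^2 - 2q - 14)).
At (2, 2): H = diag(6, -216).
The eigenvalues have opposite signs, so H is indefinite: a saddle point.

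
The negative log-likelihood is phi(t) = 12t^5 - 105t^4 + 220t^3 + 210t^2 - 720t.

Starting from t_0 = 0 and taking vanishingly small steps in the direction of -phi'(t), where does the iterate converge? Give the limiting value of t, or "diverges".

1

phi'(t) = 60(t - 4)(t - 3)(t - 1)(t + 1), so phi'(0) = -720.
Gradient descent moves in the -phi' direction, i.e. t is increasing.
The nearest critical point in that direction is t = 1, where phi'' = 720 > 0 (a local minimum). The iterate converges there.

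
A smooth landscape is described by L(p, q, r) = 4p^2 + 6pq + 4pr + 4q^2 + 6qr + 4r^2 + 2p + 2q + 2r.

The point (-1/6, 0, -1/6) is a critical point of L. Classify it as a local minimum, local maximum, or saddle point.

local minimum

The Hessian is constant: H = [[8, 6, 4], [6, 8, 6], [4, 6, 8]].
Leading principal minors: Δ₁ = 8, Δ₂ = 28, Δ₃ = 96.
All leading minors are positive, so H is positive definite: a local minimum.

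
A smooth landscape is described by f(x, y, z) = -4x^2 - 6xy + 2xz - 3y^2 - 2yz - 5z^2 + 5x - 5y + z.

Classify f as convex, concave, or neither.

f is quadratic, so its Hessian is the constant matrix H = [[-8, -6, 2], [-6, -6, -2], [2, -2, -10]].
Leading principal minors: -8, 12, -16.
Signs alternate −, +, − ⇒ H ≺ 0 ⇒ concave.

concave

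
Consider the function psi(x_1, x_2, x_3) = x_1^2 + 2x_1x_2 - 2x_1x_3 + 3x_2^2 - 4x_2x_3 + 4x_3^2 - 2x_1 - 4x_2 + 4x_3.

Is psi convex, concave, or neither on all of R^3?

convex

psi is quadratic, so its Hessian is the constant matrix H = [[2, 2, -2], [2, 6, -4], [-2, -4, 8]].
Leading principal minors: 2, 8, 40.
All positive ⇒ H ≻ 0 ⇒ convex.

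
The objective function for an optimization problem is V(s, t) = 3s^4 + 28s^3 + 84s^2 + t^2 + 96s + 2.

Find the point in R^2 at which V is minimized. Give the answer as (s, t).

(-4, 0)

V(s,t) separates as P(s) + Q(t) + 2, so its minimum is min P + min Q + 2.
P'(s) = 12(s + 1)(s + 2)(s + 4) vanishes at s ∈ {-4, -2, -1}; Q'(t) = 2t vanishes at t ∈ {0}.
Local minima of P (where P''>0): P(-4)=-64, P(-1)=-37. Local minima of Q: Q(0)=0.
So the global minimum of V is P(-4) + Q(0) + 2 = -64 + 0 + 2 = -62, attained at (-4, 0).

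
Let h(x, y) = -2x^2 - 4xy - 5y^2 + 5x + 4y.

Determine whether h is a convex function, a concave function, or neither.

concave

h is quadratic, so its Hessian is the constant matrix H = [[-4, -4], [-4, -10]].
det(H) = 24, tr(H) = -14.
det(H) > 0 and tr(H) < 0, so H is negative definite everywhere: concave.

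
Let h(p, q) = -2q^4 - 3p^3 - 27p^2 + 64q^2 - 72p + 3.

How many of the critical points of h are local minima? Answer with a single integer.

1

h separates as a function of p plus a function of q, so ∇h=0 decouples.
∂h/∂p = -9(p + 2)(p + 4) = 0 at p ∈ {-4, -2}; ∂h/∂q = -8q(q - 4)(q + 4) = 0 at q ∈ {-4, 0, 4}.
The Hessian is diagonal: diag(h_pp, h_qq). Second derivatives: h_pp(-4)=18, h_pp(-2)=-18; h_qq(-4)=-256, h_qq(0)=128, h_qq(4)=-256.
Local minima occur where both diagonal entries positive: (-4, 0). Count: 1.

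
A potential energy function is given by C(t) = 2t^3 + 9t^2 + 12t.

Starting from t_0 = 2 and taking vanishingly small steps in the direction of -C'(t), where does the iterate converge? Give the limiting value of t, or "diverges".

C'(t) = 6(t + 1)(t + 2), so C'(2) = 72.
Gradient descent moves in the -C' direction, i.e. t is decreasing.
The nearest critical point in that direction is t = -1, where C'' = 6 > 0 (a local minimum). The iterate converges there.

-1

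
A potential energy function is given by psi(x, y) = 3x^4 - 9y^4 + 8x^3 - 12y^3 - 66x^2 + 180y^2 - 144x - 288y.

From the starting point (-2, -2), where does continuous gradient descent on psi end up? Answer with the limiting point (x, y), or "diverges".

(-4, 1)

psi is separable, so gradient descent decouples: x follows -∂psi/∂x, y follows -∂psi/∂y.
∂psi/∂x = 12(x - 3)(x + 1)(x + 4); at x=-2 this is 120, so x decreases.
∂psi/∂y = -36(y - 2)(y - 1)(y + 4); at y=-2 this is -864, so y increases.
x converges to its nearest critical value -4 (a local min of the x-part); y converges to 1. The iterate converges to (-4, 1).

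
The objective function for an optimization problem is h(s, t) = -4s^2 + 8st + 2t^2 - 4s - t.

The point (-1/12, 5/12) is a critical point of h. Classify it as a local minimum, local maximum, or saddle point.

The Hessian of h is constant: H = [[-8, 8], [8, 4]].
det(H) = (-8)·4 − 8² = -96.
Since det(H) < 0, H is indefinite and the critical point is a saddle point.

saddle point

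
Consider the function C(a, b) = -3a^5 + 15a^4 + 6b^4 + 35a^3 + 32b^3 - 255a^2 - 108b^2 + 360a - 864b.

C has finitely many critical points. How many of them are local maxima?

2

C separates as a function of a plus a function of b, so ∇C=0 decouples.
∂C/∂a = -15(a - 4)(a - 2)(a - 1)(a + 3) = 0 at a ∈ {-3, 1, 2, 4}; ∂C/∂b = 24(b - 3)(b + 3)(b + 4) = 0 at b ∈ {-4, -3, 3}.
The Hessian is diagonal: diag(C_aa, C_bb). Second derivatives: C_aa(-3)=2100, C_aa(1)=-180, C_aa(2)=150, C_aa(4)=-630; C_bb(-4)=168, C_bb(-3)=-144, C_bb(3)=1008.
Local maxima occur where both diagonal entries negative: (1, -3), (4, -3). Count: 2.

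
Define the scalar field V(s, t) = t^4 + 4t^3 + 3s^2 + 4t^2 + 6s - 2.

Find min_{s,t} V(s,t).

-5

V(s,t) separates as P(s) + Q(t) − 2, so its minimum is min P + min Q − 2.
P'(s) = 6s + 6 vanishes at s ∈ {-1}; Q'(t) = 4t(t + 1)(t + 2) vanishes at t ∈ {-2, -1, 0}.
Local minima of P (where P''>0): P(-1)=-3. Local minima of Q: Q(-2)=0, Q(0)=0.
So the global minimum of V is P(-1) + Q(-2) − 2 = -3 + 0 − 2 = -5, attained at (-1, -2).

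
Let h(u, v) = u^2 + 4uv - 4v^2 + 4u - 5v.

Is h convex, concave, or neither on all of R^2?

h is quadratic, so its Hessian is the constant matrix H = [[2, 4], [4, -8]].
det(H) = -32, tr(H) = -6.
det(H) < 0, so H is indefinite: neither convex nor concave.

neither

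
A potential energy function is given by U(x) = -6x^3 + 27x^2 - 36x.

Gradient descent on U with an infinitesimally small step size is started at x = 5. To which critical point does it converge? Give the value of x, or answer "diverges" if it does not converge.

diverges

U'(x) = -18(x - 2)(x - 1), so U'(5) = -216.
Gradient descent moves in the -U' direction, i.e. x is increasing.
There is no critical point above x=5, and U' keeps the same sign, so the iterate runs off to +∞.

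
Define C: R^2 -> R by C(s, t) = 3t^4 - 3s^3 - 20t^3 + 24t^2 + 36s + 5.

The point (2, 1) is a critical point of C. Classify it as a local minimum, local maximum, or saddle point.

local maximum

The mixed partial ∂²C/∂s∂t is 0, so the Hessian at any point is diag(C_ss, C_tt) = diag(-18s, 12(3t^2 - 10t + 4)).
At (2, 1): H = diag(-36, -36).
Both eigenvalues are negative, so H is negative definite: a local maximum.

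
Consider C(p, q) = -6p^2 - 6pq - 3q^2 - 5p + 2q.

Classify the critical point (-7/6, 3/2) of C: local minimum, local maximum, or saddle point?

The Hessian of C is constant: H = [[-12, -6], [-6, -6]].
det(H) = (-12)·(-6) − (-6)² = 36.
det(H) > 0 and tr(H) = -18 < 0, so H is negative definite and the point is a local maximum.

local maximum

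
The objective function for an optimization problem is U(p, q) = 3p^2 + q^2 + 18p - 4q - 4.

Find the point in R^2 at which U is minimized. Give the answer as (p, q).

U(p,q) separates as A(p) + B(q) − 4, so its minimum is min A + min B − 4.
A'(p) = 6p + 18 vanishes at p ∈ {-3}; B'(q) = 2q - 4 vanishes at q ∈ {2}.
Local minima of A (where A''>0): A(-3)=-27. Local minima of B: B(2)=-4.
So the global minimum of U is A(-3) + B(2) − 4 = -27 − 4 − 4 = -35, attained at (-3, 2).

(-3, 2)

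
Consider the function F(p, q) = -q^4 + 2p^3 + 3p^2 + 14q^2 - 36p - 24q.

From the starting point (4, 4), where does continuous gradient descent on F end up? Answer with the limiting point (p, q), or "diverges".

F is separable, so gradient descent decouples: p follows -∂F/∂p, q follows -∂F/∂q.
∂F/∂p = 6(p - 2)(p + 3); at p=4 this is 84, so p decreases.
∂F/∂q = -4(q - 2)(q - 1)(q + 3); at q=4 this is -168, so q increases.
The q-coordinate has no critical point in that direction and runs off to infinity.

diverges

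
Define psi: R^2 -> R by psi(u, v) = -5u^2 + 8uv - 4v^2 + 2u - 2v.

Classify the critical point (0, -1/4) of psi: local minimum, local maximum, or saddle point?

The Hessian of psi is constant: H = [[-10, 8], [8, -8]].
det(H) = (-10)·(-8) − 8² = 16.
det(H) > 0 and tr(H) = -18 < 0, so H is negative definite and the point is a local maximum.

local maximum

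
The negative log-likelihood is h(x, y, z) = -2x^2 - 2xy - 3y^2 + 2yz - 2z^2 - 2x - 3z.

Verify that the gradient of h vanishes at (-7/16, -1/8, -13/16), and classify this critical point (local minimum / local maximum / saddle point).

∇h = (-4x - 2y - 2, -2x - 6y + 2z, 2y - 4z - 3); substituting (-7/16, -1/8, -13/16) gives ∇h = (0, 0, 0), so (-7/16, -1/8, -13/16) is indeed a critical point.
The Hessian is constant: H = [[-4, -2, 0], [-2, -6, 2], [0, 2, -4]].
Leading principal minors: Δ₁ = -4, Δ₂ = 20, Δ₃ = -64.
The minors alternate sign starting negative (−, +, −), so H is negative definite: a local maximum.

local maximum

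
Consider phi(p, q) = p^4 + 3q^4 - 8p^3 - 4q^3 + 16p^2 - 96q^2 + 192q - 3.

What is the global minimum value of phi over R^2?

-1283

phi(p,q) separates as A(p) + B(q) − 3, so its minimum is min A + min B − 3.
A'(p) = 4p(p - 4)(p - 2) vanishes at p ∈ {0, 2, 4}; B'(q) = 12(q - 4)(q - 1)(q + 4) vanishes at q ∈ {-4, 1, 4}.
Local minima of A (where A''>0): A(0)=0, A(4)=0. Local minima of B: B(-4)=-1280, B(4)=-256.
So the global minimum of phi is A(0) + B(-4) − 3 = 0 − 1280 − 3 = -1283, attained at (0, -4).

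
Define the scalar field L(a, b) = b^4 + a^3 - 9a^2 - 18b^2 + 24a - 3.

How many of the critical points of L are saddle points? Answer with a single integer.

L separates as a function of a plus a function of b, so ∇L=0 decouples.
∂L/∂a = 3(a - 4)(a - 2) = 0 at a ∈ {2, 4}; ∂L/∂b = 4b(b - 3)(b + 3) = 0 at b ∈ {-3, 0, 3}.
The Hessian is diagonal: diag(L_aa, L_bb). Second derivatives: L_aa(2)=-6, L_aa(4)=6; L_bb(-3)=72, L_bb(0)=-36, L_bb(3)=72.
Saddle points occur where the two diagonal entries have opposite signs: (2, -3), (2, 3), (4, 0). Count: 3.

3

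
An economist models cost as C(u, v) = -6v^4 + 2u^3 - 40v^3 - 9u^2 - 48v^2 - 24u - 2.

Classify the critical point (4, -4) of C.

The mixed partial ∂²C/∂u∂v is 0, so the Hessian at any point is diag(C_uu, C_vv) = diag(6(2u - 3), -24(3v^2 + 10v + 4)).
At (4, -4): H = diag(30, -288).
The eigenvalues have opposite signs, so H is indefinite: a saddle point.

saddle point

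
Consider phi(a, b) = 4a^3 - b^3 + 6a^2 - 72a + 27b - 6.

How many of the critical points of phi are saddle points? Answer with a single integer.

2

phi separates as a function of a plus a function of b, so ∇phi=0 decouples.
∂phi/∂a = 12(a - 2)(a + 3) = 0 at a ∈ {-3, 2}; ∂phi/∂b = -3(b - 3)(b + 3) = 0 at b ∈ {-3, 3}.
The Hessian is diagonal: diag(phi_aa, phi_bb). Second derivatives: phi_aa(-3)=-60, phi_aa(2)=60; phi_bb(-3)=18, phi_bb(3)=-18.
Saddle points occur where the two diagonal entries have opposite signs: (-3, -3), (2, 3). Count: 2.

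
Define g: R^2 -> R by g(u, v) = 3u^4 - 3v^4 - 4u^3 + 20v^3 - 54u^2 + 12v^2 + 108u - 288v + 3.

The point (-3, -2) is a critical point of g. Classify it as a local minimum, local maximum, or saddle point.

The mixed partial ∂²g/∂u∂v is 0, so the Hessian at any point is diag(g_uu, g_vv) = diag(12(3u^2 - 2u - 9), 12(-3v^2 + 10v + 2)).
At (-3, -2): H = diag(288, -360).
The eigenvalues have opposite signs, so H is indefinite: a saddle point.

saddle point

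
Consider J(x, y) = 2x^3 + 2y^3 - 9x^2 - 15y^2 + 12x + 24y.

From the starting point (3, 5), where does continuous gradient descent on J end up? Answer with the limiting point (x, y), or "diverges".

(2, 4)

J is separable, so gradient descent decouples: x follows -∂J/∂x, y follows -∂J/∂y.
∂J/∂x = 6(x - 2)(x - 1); at x=3 this is 12, so x decreases.
∂J/∂y = 6(y - 4)(y - 1); at y=5 this is 24, so y decreases.
x converges to its nearest critical value 2 (a local min of the x-part); y converges to 4. The iterate converges to (2, 4).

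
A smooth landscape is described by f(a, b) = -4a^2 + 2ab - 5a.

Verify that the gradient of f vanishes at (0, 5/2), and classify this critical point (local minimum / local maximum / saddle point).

∇f = (-8a + 2b - 5, 2a); substituting (0, 5/2) gives ∇f = (0, 0), so (0, 5/2) is indeed a critical point.
The Hessian of f is constant: H = [[-8, 2], [2, 0]].
det(H) = (-8)·0 − 2² = -4.
Since det(H) < 0, H is indefinite and the critical point is a saddle point.

saddle point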